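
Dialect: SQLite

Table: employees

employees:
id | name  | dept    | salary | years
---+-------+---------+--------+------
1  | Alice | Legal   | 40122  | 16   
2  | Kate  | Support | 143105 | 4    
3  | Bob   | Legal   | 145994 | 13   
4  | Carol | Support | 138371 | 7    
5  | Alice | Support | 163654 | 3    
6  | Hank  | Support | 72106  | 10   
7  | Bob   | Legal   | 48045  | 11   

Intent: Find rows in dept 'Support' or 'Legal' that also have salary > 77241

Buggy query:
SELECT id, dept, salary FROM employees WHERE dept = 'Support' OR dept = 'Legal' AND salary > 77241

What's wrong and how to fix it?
Bug: AND binds tighter than OR, so this parses as dept = 'Support' OR (dept = 'Legal' AND salary > 77241)

Fix: Add parentheses around the OR so the AND applies to both alternatives

Corrected query:
SELECT id, dept, salary FROM employees WHERE (dept = 'Support' OR dept = 'Legal') AND salary > 77241

Result:
id | dept    | salary
---+---------+-------
2  | Support | 143105
3  | Legal   | 145994
4  | Support | 138371
5  | Support | 163654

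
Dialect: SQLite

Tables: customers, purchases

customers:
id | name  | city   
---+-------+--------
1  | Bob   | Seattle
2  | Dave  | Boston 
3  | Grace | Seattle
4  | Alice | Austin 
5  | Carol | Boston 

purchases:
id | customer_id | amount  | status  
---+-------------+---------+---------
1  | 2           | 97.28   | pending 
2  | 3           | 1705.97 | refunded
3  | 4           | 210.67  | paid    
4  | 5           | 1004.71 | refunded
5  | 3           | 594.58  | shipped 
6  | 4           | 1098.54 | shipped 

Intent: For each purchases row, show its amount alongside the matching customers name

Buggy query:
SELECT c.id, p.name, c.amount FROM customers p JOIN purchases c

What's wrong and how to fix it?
Bug: Missing join condition: each purchases row is matched to all customers rows instead of just its own

Fix: Add ON c.customer_id = p.id to the JOIN

Corrected query:
SELECT c.id, p.name, c.amount FROM customers p JOIN purchases c ON c.customer_id = p.id

Result:
id | name  | amount 
---+-------+--------
1  | Dave  | 97.28  
2  | Grace | 1705.97
3  | Alice | 210.67 
4  | Carol | 1004.71
5  | Grace | 594.58 
6  | Alice | 1098.54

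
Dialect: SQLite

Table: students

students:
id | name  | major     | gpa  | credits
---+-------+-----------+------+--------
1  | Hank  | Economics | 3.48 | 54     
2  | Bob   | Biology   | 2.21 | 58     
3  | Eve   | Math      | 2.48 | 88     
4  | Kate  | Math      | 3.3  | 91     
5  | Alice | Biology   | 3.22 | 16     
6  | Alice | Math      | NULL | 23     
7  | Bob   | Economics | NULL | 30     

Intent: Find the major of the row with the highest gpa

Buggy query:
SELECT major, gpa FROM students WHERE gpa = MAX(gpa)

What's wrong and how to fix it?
Bug: MAX(gpa) is an aggregate and cannot be used directly in WHERE

Fix: Use a subquery: WHERE gpa = (SELECT MAX(gpa) FROM students)

Corrected query:
SELECT major, gpa FROM students WHERE gpa = (SELECT MAX(gpa) FROM students)

Result:
major     | gpa 
----------+-----
Economics | 3.48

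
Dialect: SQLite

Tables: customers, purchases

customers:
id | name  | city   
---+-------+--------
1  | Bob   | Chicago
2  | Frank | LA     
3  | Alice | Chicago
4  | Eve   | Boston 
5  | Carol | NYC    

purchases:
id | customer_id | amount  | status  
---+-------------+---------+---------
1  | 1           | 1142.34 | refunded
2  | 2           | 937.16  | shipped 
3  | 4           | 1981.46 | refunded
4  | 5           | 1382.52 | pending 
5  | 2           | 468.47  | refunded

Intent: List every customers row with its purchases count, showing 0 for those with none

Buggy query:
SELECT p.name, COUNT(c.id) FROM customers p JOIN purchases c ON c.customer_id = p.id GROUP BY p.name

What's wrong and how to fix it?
Bug: INNER JOIN drops customers rows that have no matching purchases rows

Fix: Switch to LEFT JOIN to retain unmatched parent rows

Corrected query:
SELECT p.name, COUNT(c.id) FROM customers p LEFT JOIN purchases c ON c.customer_id = p.id GROUP BY p.name

Result:
name  | COUNT(c.id)
------+------------
Alice | 0          
Bob   | 1          
Carol | 1          
Eve   | 1          
Frank | 2          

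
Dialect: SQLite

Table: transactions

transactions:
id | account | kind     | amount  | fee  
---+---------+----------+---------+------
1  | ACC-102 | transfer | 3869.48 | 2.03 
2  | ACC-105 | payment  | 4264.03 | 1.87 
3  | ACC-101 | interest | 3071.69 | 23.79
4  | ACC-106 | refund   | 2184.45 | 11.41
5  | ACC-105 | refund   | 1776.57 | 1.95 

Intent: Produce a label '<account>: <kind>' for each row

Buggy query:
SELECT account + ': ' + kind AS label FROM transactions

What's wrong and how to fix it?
Bug: '+' is numeric addition; on text columns SQLite converts them to 0 instead of concatenating

Fix: Use the || operator for string concatenation

Corrected query:
SELECT account || ': ' || kind AS label FROM transactions

Result:
label            
-----------------
ACC-102: transfer
ACC-105: payment 
ACC-101: interest
ACC-106: refund  
ACC-105: refund  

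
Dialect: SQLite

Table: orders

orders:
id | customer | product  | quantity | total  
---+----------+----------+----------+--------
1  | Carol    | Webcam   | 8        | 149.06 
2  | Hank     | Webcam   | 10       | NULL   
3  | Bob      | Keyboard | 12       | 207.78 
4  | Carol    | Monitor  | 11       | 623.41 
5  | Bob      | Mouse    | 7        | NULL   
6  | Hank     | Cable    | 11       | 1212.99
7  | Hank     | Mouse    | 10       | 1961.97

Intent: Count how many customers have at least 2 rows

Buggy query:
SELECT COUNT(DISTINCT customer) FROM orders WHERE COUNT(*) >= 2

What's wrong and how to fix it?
Bug: COUNT(*) cannot appear in WHERE; the per-group count doesn't exist yet

Fix: Group first with HAVING COUNT(*) >= 2, then COUNT the resulting groups

Corrected query:
SELECT COUNT(*) FROM (SELECT customer FROM orders GROUP BY customer HAVING COUNT(*) >= 2)

Result:
COUNT(*)
--------
3       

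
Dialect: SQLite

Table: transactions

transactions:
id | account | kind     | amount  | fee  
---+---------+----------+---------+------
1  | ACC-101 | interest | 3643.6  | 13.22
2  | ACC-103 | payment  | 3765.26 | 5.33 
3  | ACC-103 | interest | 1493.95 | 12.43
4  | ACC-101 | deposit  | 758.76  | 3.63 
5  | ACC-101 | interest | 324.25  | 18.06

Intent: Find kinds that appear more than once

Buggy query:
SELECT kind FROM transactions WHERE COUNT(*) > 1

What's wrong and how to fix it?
Bug: WHERE can't reference COUNT(*); aggregates are computed after WHERE

Fix: GROUP BY kind, then filter groups with HAVING COUNT(*) > 1

Corrected query:
SELECT kind FROM transactions GROUP BY kind HAVING COUNT(*) > 1

Result:
kind    
--------
interest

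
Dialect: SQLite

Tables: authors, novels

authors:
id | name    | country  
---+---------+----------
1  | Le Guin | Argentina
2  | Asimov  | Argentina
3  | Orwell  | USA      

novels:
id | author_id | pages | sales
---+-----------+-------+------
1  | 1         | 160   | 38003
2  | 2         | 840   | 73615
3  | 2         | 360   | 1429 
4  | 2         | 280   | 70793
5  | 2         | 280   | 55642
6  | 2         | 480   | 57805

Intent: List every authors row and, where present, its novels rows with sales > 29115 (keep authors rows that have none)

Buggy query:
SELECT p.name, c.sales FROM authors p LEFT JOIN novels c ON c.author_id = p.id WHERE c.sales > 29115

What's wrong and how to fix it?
Bug: A WHERE condition on the right-hand table after LEFT JOIN drops unmatched parents

Fix: Move the right-table condition into the ON clause so unmatched parents are kept

Corrected query:
SELECT p.name, c.sales FROM authors p LEFT JOIN novels c ON c.author_id = p.id AND c.sales > 29115

Result:
name    | sales
--------+------
Le Guin | 38003
Asimov  | 55642
Asimov  | 57805
Asimov  | 70793
Asimov  | 73615
Orwell  | NULL 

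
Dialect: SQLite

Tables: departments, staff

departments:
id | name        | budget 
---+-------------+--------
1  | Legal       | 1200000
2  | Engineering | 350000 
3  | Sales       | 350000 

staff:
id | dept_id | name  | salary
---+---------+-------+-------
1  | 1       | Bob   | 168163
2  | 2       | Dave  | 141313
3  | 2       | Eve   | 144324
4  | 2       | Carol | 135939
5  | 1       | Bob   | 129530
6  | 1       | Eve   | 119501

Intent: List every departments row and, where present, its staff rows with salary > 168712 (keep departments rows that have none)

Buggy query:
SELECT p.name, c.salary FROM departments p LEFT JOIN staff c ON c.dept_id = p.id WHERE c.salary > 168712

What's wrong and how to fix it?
Bug: A WHERE condition on the right-hand table after LEFT JOIN drops unmatched parents

Fix: Put 'c.salary > 168712' in the JOIN's ON clause instead of WHERE

Corrected query:
SELECT p.name, c.salary FROM departments p LEFT JOIN staff c ON c.dept_id = p.id AND c.salary > 168712

Result:
name        | salary
------------+-------
Legal       | NULL  
Engineering | NULL  
Sales       | NULL  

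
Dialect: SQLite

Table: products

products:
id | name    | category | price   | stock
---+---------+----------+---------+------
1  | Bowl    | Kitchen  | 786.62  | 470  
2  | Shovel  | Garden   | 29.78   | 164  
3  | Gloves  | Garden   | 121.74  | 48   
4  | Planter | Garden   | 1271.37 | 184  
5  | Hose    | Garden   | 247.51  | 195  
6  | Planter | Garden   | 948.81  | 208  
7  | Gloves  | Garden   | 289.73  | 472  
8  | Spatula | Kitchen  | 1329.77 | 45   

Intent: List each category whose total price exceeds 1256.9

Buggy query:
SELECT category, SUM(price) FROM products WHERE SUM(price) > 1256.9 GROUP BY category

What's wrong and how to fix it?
Bug: WHERE runs before GROUP BY, so aggregates aren't available there

Fix: Move the aggregate condition to a HAVING clause

Corrected query:
SELECT category, SUM(price) FROM products GROUP BY category HAVING SUM(price) > 1256.9

Result:
category | SUM(price)
---------+-----------
Garden   | 2908.94   
Kitchen  | 2116.39   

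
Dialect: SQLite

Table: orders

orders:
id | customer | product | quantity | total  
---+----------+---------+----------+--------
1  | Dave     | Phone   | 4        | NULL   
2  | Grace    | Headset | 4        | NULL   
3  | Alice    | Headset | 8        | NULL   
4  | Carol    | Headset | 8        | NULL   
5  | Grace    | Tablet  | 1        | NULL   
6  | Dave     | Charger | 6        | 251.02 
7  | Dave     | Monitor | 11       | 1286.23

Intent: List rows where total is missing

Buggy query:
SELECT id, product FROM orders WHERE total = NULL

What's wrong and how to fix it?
Bug: '= NULL' is always unknown in SQL three-valued logic, so no rows match

Fix: Use IS NULL to test for NULL

Corrected query:
SELECT id, product FROM orders WHERE total IS NULL

Result:
id | product
---+--------
1  | Phone  
2  | Headset
3  | Headset
4  | Headset
5  | Tablet 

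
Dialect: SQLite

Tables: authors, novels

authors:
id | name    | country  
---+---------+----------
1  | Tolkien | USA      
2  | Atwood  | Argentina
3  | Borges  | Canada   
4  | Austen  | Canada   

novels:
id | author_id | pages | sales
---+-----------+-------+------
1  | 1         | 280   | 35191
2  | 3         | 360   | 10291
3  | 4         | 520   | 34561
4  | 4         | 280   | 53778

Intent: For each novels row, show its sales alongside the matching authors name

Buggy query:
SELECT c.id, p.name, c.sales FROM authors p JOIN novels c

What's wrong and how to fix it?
Bug: JOIN with no ON clause produces a cartesian product; every novels row pairs with every authors row

Fix: Add ON c.author_id = p.id to the JOIN

Corrected query:
SELECT c.id, p.name, c.sales FROM authors p JOIN novels c ON c.author_id = p.id

Result:
id | name    | sales
---+---------+------
1  | Tolkien | 35191
2  | Borges  | 10291
3  | Austen  | 34561
4  | Austen  | 53778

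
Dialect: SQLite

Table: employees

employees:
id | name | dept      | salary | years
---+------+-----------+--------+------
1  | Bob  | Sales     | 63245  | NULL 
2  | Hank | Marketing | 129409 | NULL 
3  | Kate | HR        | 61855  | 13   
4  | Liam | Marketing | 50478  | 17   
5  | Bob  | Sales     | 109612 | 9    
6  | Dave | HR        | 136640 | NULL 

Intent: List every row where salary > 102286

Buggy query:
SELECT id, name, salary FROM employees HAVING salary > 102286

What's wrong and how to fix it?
Bug: This is a non-aggregate query (no GROUP BY, no aggregates), so in SQLite the HAVING clause is invalid here; a row-level condition belongs in WHERE

Fix: Use WHERE for row-level filtering

Corrected query:
SELECT id, name, salary FROM employees WHERE salary > 102286

Result:
id | name | salary
---+------+-------
2  | Hank | 129409
5  | Bob  | 109612
6  | Dave | 136640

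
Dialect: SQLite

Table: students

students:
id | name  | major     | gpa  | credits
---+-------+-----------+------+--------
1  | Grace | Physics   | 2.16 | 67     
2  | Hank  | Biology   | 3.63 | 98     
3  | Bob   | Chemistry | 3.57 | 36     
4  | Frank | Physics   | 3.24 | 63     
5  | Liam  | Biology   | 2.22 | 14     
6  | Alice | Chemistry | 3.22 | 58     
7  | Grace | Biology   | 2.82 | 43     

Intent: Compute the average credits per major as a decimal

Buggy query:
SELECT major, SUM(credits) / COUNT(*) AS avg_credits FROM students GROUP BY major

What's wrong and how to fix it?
Bug: Both operands are integers, so '/' performs integer division and truncates

Fix: Multiply by 1.0 (or CAST to REAL) to force floating-point division

Corrected query:
SELECT major, SUM(credits) * 1.0 / COUNT(*) AS avg_credits FROM students GROUP BY major

Result:
major     | avg_credits
----------+------------
Biology   | 51.666667  
Chemistry | 47         
Physics   | 65         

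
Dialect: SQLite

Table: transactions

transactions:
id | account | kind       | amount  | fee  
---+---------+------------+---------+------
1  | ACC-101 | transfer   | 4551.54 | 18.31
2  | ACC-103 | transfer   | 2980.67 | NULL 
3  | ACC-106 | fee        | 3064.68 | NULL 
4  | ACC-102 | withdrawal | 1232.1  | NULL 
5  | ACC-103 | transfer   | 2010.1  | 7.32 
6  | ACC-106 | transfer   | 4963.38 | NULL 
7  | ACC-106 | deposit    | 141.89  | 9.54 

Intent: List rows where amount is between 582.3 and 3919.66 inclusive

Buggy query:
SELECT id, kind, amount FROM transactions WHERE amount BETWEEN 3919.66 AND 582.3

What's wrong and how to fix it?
Bug: The bounds are reversed; BETWEEN a AND b requires a <= b to match anything

Fix: Swap the bounds so the smaller value comes first

Corrected query:
SELECT id, kind, amount FROM transactions WHERE amount BETWEEN 582.3 AND 3919.66

Result:
id | kind       | amount 
---+------------+--------
2  | transfer   | 2980.67
3  | fee        | 3064.68
4  | withdrawal | 1232.1 
5  | transfer   | 2010.1 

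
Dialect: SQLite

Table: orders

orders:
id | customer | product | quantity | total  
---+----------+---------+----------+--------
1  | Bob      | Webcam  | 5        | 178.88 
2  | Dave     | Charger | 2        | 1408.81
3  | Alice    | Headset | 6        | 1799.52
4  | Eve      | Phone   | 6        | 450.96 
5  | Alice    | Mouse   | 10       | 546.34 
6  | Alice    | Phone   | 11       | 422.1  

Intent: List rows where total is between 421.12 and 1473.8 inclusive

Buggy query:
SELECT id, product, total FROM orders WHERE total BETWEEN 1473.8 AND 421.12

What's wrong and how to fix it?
Bug: The bounds are reversed; BETWEEN a AND b requires a <= b to match anything

Fix: Write BETWEEN 421.12 AND 1473.8

Corrected query:
SELECT id, product, total FROM orders WHERE total BETWEEN 421.12 AND 1473.8

Result:
id | product | total  
---+---------+--------
2  | Charger | 1408.81
4  | Phone   | 450.96 
5  | Mouse   | 546.34 
6  | Phone   | 422.1  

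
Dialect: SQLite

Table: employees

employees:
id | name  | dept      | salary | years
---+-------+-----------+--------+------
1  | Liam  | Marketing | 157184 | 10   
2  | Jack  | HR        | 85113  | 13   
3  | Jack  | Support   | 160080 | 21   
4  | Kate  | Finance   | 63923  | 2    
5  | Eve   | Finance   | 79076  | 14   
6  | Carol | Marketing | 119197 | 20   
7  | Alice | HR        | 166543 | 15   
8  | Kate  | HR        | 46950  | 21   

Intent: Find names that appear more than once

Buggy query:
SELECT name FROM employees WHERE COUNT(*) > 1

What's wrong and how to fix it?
Bug: COUNT(*) is an aggregate and cannot be used in WHERE

Fix: GROUP BY name, then filter groups with HAVING COUNT(*) > 1

Corrected query:
SELECT name FROM employees GROUP BY name HAVING COUNT(*) > 1

Result:
name
----
Jack
Kate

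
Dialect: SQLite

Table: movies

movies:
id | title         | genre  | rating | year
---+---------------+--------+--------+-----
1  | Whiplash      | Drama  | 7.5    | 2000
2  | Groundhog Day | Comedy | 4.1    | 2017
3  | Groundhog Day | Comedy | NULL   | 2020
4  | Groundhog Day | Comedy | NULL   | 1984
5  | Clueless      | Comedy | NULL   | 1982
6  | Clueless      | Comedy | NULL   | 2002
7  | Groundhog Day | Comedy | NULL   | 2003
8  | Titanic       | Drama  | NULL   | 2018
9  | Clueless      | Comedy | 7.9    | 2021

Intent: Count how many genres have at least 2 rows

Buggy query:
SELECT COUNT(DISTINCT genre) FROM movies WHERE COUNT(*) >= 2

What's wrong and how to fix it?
Bug: WHERE filters individual rows, not groups, so a group-level COUNT is invalid there

Fix: Use a subquery that GROUPs and filters with HAVING, then count its rows

Corrected query:
SELECT COUNT(*) FROM (SELECT genre FROM movies GROUP BY genre HAVING COUNT(*) >= 2)

Result:
COUNT(*)
--------
2       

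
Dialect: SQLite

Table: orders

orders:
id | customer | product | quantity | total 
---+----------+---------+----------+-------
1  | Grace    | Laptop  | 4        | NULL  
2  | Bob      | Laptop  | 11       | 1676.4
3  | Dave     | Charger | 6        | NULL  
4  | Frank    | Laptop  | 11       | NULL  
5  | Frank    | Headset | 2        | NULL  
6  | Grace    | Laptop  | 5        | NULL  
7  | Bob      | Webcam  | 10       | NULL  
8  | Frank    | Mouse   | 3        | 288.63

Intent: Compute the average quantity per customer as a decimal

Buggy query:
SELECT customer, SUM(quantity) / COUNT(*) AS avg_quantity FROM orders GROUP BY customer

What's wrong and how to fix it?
Bug: SUM(quantity) and COUNT(*) are both integers; the division truncates the fractional part

Fix: Multiply by 1.0 (or CAST to REAL) to force floating-point division

Corrected query:
SELECT customer, SUM(quantity) * 1.0 / COUNT(*) AS avg_quantity FROM orders GROUP BY customer

Result:
customer | avg_quantity
---------+-------------
Bob      | 10.5        
Dave     | 6           
Frank    | 5.333333    
Grace    | 4.5         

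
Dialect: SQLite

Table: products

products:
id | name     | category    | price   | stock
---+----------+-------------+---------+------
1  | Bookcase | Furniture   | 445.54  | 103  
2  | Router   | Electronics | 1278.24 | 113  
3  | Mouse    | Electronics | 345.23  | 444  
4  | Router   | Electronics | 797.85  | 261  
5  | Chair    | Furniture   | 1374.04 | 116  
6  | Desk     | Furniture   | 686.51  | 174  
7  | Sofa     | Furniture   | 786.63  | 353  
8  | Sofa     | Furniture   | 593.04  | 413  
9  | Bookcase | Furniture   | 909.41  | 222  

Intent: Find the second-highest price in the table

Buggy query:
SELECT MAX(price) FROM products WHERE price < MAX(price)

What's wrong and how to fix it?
Bug: MAX(price) on the right of the comparison is an aggregate-in-WHERE error

Fix: Compute the overall MAX in a subquery, then take MAX of rows below it

Corrected query:
SELECT MAX(price) FROM products WHERE price < (SELECT MAX(price) FROM products)

Result:
MAX(price)
----------
1278.24   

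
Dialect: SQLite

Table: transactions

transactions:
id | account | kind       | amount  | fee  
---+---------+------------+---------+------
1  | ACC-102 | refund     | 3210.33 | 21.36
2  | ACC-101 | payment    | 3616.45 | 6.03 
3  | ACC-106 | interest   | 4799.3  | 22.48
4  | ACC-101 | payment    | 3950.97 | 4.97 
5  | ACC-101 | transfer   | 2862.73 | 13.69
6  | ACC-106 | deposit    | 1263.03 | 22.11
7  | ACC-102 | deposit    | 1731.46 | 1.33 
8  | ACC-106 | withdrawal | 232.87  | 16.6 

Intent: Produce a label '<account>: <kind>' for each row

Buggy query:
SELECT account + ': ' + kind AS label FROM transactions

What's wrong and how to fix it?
Bug: SQLite uses || for string concatenation; + coerces text to numbers (yielding 0)

Fix: Replace + with || to concatenate text

Corrected query:
SELECT account || ': ' || kind AS label FROM transactions

Result:
label              
-------------------
ACC-102: refund    
ACC-101: payment   
ACC-106: interest  
ACC-101: payment   
ACC-101: transfer  
ACC-106: deposit   
ACC-102: deposit   
ACC-106: withdrawal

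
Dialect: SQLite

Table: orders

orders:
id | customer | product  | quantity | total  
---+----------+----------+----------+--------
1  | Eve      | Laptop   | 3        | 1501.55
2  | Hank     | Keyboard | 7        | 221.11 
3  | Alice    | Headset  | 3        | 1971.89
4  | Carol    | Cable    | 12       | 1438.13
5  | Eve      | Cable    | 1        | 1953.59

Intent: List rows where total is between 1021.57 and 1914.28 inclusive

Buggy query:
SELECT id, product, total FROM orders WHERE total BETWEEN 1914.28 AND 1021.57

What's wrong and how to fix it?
Bug: BETWEEN expects the lower bound first; with 1914.28 AND 1021.57 the range is empty

Fix: Write BETWEEN 1021.57 AND 1914.28

Corrected query:
SELECT id, product, total FROM orders WHERE total BETWEEN 1021.57 AND 1914.28

Result:
id | product | total  
---+---------+--------
1  | Laptop  | 1501.55
4  | Cable   | 1438.13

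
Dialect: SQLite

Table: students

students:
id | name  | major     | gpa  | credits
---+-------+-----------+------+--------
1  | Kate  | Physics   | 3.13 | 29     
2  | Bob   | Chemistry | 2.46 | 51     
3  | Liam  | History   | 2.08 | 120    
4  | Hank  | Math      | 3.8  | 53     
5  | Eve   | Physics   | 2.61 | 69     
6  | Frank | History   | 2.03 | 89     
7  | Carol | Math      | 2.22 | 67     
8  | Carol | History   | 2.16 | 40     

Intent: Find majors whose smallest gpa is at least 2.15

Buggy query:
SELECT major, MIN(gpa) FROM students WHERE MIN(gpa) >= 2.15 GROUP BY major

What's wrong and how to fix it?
Bug: MIN() in WHERE is a misuse of aggregate

Fix: Use HAVING for the per-group MIN condition

Corrected query:
SELECT major, MIN(gpa) FROM students GROUP BY major HAVING MIN(gpa) >= 2.15

Result:
major     | MIN(gpa)
----------+---------
Chemistry | 2.46    
Math      | 2.22    
Physics   | 2.61    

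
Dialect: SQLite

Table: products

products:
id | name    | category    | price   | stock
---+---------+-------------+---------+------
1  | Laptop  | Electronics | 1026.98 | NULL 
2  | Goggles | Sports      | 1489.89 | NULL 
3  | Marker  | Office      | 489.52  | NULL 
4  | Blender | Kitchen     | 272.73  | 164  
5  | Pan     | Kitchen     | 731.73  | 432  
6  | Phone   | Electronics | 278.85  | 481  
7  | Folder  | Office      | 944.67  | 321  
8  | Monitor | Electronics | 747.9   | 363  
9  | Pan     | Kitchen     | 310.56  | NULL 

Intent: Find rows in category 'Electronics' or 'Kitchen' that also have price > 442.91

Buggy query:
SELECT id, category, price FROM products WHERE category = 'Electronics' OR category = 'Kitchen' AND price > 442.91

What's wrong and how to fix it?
Bug: AND binds tighter than OR, so this parses as category = 'Electronics' OR (category = 'Kitchen' AND price > 442.91)

Fix: Add parentheses around the OR so the AND applies to both alternatives

Corrected query:
SELECT id, category, price FROM products WHERE (category = 'Electronics' OR category = 'Kitchen') AND price > 442.91

Result:
id | category    | price  
---+-------------+--------
1  | Electronics | 1026.98
5  | Kitchen     | 731.73 
8  | Electronics | 747.9  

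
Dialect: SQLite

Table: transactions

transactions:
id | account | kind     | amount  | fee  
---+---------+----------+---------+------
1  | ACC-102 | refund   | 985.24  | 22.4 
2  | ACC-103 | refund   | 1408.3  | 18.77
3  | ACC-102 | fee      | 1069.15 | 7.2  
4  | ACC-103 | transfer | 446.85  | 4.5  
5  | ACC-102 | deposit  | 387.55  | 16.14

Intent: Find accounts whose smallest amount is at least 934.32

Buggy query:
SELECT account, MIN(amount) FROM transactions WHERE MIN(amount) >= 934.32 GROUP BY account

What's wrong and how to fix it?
Bug: Aggregates like MIN are computed per group after WHERE runs

Fix: Replace WHERE with HAVING after the GROUP BY

Corrected query:
SELECT account, MIN(amount) FROM transactions GROUP BY account HAVING MIN(amount) >= 934.32

Result:
(no rows)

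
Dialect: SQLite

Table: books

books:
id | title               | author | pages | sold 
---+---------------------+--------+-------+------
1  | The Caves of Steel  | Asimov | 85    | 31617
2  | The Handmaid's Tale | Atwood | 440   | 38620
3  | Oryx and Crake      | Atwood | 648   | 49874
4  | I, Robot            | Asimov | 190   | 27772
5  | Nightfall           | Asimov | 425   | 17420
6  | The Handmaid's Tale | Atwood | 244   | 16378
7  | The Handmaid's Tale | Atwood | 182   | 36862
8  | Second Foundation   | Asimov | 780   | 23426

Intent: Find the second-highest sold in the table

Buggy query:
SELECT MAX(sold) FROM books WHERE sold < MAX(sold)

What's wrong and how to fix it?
Bug: The inner MAX is an aggregate inside WHERE, which is not allowed

Fix: Compute the overall MAX in a subquery, then take MAX of rows below it

Corrected query:
SELECT MAX(sold) FROM books WHERE sold < (SELECT MAX(sold) FROM books)

Result:
MAX(sold)
---------
38620    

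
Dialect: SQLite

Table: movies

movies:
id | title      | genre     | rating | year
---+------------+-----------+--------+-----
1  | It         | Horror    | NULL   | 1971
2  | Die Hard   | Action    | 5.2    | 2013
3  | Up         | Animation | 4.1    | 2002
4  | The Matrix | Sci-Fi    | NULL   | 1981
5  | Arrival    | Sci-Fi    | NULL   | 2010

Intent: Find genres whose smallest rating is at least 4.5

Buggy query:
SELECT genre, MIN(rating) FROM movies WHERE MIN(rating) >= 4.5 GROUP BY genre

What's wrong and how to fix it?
Bug: Aggregates like MIN are computed per group after WHERE runs

Fix: Use HAVING for the per-group MIN condition

Corrected query:
SELECT genre, MIN(rating) FROM movies GROUP BY genre HAVING MIN(rating) >= 4.5

Result:
genre  | MIN(rating)
-------+------------
Action | 5.2        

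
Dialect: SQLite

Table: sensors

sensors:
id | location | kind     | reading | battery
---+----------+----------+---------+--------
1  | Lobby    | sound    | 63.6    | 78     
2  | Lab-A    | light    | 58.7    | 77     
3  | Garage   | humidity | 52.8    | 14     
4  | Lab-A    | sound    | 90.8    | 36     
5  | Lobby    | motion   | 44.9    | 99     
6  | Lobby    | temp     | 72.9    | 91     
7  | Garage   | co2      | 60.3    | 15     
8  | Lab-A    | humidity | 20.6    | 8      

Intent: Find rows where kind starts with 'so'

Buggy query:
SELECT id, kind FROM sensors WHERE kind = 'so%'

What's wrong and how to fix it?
Bug: Wildcards only work with LIKE; '=' treats '%' as a literal character

Fix: Use LIKE for wildcard pattern matching

Corrected query:
SELECT id, kind FROM sensors WHERE kind LIKE 'so%'

Result:
id | kind 
---+------
1  | sound
4  | sound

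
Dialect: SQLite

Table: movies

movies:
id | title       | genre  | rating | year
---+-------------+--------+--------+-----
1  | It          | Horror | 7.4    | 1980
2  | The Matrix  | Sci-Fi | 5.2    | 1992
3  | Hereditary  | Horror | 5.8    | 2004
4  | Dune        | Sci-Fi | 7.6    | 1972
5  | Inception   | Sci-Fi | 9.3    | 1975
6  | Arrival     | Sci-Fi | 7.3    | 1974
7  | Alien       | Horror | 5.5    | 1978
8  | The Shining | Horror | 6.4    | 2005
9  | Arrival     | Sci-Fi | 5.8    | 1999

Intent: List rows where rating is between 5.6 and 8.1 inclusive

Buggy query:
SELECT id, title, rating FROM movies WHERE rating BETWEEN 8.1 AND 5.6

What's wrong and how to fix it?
Bug: BETWEEN expects the lower bound first; with 8.1 AND 5.6 the range is empty

Fix: Write BETWEEN 5.6 AND 8.1

Corrected query:
SELECT id, title, rating FROM movies WHERE rating BETWEEN 5.6 AND 8.1

Result:
id | title       | rating
---+-------------+-------
1  | It          | 7.4   
3  | Hereditary  | 5.8   
4  | Dune        | 7.6   
6  | Arrival     | 7.3   
8  | The Shining | 6.4   
9  | Arrival     | 5.8   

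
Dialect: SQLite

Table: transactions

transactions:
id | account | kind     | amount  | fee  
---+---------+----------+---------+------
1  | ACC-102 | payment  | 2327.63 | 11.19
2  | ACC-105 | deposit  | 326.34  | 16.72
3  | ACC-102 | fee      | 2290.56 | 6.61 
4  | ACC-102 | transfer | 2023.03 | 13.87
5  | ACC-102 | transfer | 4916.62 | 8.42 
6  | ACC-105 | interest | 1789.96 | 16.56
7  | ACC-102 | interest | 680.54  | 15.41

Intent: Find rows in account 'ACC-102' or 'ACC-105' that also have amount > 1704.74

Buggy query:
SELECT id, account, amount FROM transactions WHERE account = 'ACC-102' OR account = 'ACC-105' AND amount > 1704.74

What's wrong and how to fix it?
Bug: AND binds tighter than OR, so this parses as account = 'ACC-102' OR (account = 'ACC-105' AND amount > 1704.74)

Fix: Add parentheses around the OR so the AND applies to both alternatives

Corrected query:
SELECT id, account, amount FROM transactions WHERE (account = 'ACC-102' OR account = 'ACC-105') AND amount > 1704.74

Result:
id | account | amount 
---+---------+--------
1  | ACC-102 | 2327.63
3  | ACC-102 | 2290.56
4  | ACC-102 | 2023.03
5  | ACC-102 | 4916.62
6  | ACC-105 | 1789.96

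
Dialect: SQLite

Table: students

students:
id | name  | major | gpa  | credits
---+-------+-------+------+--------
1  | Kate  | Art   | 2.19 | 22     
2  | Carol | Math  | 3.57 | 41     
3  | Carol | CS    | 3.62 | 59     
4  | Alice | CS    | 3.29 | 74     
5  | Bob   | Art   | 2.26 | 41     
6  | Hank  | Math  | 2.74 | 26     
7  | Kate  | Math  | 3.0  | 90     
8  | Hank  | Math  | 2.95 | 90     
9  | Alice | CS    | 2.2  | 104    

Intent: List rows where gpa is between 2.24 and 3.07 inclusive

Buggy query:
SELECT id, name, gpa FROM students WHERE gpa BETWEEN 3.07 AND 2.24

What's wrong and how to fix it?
Bug: BETWEEN expects the lower bound first; with 3.07 AND 2.24 the range is empty

Fix: Swap the bounds so the smaller value comes first

Corrected query:
SELECT id, name, gpa FROM students WHERE gpa BETWEEN 2.24 AND 3.07

Result:
id | name | gpa 
---+------+-----
5  | Bob  | 2.26
6  | Hank | 2.74
7  | Kate | 3   
8  | Hank | 2.95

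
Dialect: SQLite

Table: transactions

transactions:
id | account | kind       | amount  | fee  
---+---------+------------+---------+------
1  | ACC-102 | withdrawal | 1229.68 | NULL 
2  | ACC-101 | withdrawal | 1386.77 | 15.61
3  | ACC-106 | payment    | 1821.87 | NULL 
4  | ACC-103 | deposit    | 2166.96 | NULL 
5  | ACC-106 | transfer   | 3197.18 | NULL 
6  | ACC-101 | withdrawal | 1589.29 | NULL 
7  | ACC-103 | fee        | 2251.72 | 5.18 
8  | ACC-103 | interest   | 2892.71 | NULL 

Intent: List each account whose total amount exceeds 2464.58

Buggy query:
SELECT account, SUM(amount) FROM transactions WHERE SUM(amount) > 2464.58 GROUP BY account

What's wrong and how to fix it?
Bug: WHERE runs before GROUP BY, so aggregates aren't available there

Fix: Move the aggregate condition to a HAVING clause

Corrected query:
SELECT account, SUM(amount) FROM transactions GROUP BY account HAVING SUM(amount) > 2464.58

Result:
account | SUM(amount)
--------+------------
ACC-101 | 2976.06    
ACC-103 | 7311.39    
ACC-106 | 5019.05    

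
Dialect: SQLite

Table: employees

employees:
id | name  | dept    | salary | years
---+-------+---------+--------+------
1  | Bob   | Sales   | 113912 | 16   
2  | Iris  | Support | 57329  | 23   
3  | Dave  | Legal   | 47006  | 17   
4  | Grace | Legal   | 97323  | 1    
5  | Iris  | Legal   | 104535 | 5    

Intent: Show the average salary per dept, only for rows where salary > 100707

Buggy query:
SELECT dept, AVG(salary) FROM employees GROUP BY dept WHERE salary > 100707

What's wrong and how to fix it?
Bug: WHERE cannot follow GROUP BY

Fix: Move the WHERE clause before GROUP BY

Corrected query:
SELECT dept, AVG(salary) FROM employees WHERE salary > 100707 GROUP BY dept

Result:
dept  | AVG(salary)
------+------------
Legal | 104535     
Sales | 113912     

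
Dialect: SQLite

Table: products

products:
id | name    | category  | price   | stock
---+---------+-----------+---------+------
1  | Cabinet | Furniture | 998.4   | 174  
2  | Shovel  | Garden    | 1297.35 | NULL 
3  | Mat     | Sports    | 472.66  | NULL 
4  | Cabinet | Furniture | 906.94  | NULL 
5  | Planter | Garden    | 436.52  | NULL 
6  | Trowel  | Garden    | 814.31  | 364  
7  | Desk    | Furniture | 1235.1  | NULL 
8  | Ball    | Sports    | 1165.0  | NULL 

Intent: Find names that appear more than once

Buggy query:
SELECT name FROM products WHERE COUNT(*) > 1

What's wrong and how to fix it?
Bug: COUNT(*) is an aggregate and cannot be used in WHERE

Fix: Group first, then use HAVING for the count condition

Corrected query:
SELECT name FROM products GROUP BY name HAVING COUNT(*) > 1

Result:
name   
-------
Cabinet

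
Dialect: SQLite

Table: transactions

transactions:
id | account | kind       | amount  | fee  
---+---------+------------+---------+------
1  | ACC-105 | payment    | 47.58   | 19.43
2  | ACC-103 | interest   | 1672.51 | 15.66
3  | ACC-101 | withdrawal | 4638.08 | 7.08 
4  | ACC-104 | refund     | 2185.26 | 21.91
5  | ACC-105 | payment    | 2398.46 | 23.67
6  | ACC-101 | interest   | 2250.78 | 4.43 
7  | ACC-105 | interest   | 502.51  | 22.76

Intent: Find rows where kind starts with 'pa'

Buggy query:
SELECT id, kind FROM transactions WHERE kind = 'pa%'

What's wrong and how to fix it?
Bug: '=' compares the literal string including the % character; pattern matching needs LIKE

Fix: Replace '=' with LIKE so 'pa%' is treated as a pattern

Corrected query:
SELECT id, kind FROM transactions WHERE kind LIKE 'pa%'

Result:
id | kind   
---+--------
1  | payment
5  | payment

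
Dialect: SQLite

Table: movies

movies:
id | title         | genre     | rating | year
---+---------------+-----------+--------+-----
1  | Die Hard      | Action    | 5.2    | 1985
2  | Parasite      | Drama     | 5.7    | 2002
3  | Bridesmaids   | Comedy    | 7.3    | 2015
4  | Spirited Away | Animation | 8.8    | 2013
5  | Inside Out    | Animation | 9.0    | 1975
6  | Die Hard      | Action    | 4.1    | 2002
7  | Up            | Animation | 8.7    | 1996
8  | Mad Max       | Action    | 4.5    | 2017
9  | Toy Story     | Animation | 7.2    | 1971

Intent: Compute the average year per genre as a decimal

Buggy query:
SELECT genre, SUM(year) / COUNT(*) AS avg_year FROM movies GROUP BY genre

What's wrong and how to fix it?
Bug: Both operands are integers, so '/' performs integer division and truncates

Fix: Multiply by 1.0 (or CAST to REAL) to force floating-point division

Corrected query:
SELECT genre, SUM(year) * 1.0 / COUNT(*) AS avg_year FROM movies GROUP BY genre

Result:
genre     | avg_year   
----------+------------
Action    | 2001.333333
Animation | 1988.75    
Comedy    | 2015       
Drama     | 2002       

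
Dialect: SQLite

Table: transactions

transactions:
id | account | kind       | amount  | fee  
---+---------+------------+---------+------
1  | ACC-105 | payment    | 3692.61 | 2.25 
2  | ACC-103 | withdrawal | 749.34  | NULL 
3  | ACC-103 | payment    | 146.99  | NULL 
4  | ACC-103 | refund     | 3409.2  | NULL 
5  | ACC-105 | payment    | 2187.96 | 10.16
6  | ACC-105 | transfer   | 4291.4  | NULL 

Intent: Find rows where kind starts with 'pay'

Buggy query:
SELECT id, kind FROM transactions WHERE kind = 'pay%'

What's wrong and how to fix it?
Bug: '=' compares the literal string including the % character; pattern matching needs LIKE

Fix: Use LIKE for wildcard pattern matching

Corrected query:
SELECT id, kind FROM transactions WHERE kind LIKE 'pay%'

Result:
id | kind   
---+--------
1  | payment
3  | payment
5  | payment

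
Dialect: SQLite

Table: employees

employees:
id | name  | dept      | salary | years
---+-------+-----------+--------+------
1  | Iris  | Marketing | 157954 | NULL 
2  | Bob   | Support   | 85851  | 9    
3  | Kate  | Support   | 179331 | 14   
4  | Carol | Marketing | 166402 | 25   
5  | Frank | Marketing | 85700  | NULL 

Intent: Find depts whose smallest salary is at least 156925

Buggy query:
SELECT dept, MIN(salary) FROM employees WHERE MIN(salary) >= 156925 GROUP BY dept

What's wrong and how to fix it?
Bug: MIN() in WHERE is a misuse of aggregate

Fix: Replace WHERE with HAVING after the GROUP BY

Corrected query:
SELECT dept, MIN(salary) FROM employees GROUP BY dept HAVING MIN(salary) >= 156925

Result:
(no rows)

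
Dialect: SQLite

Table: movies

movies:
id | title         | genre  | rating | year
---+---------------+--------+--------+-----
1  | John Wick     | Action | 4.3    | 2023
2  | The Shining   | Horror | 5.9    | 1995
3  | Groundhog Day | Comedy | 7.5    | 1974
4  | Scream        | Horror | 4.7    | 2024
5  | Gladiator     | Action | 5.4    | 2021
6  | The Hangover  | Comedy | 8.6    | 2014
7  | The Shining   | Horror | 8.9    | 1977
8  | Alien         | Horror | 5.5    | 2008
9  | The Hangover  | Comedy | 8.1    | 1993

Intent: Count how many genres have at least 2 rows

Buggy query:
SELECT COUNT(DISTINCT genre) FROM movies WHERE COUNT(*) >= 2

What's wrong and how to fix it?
Bug: COUNT(*) cannot appear in WHERE; the per-group count doesn't exist yet

Fix: Group first with HAVING COUNT(*) >= 2, then COUNT the resulting groups

Corrected query:
SELECT COUNT(*) FROM (SELECT genre FROM movies GROUP BY genre HAVING COUNT(*) >= 2)

Result:
COUNT(*)
--------
3       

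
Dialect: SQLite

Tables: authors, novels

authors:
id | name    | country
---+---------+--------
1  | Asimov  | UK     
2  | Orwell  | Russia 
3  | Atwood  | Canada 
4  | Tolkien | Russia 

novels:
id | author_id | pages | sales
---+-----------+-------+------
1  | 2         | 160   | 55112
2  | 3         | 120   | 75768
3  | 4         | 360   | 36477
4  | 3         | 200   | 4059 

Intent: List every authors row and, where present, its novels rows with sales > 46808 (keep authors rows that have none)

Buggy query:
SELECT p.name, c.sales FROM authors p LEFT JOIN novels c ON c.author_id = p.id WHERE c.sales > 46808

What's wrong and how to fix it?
Bug: A WHERE condition on the right-hand table after LEFT JOIN drops unmatched parents

Fix: Put 'c.sales > 46808' in the JOIN's ON clause instead of WHERE

Corrected query:
SELECT p.name, c.sales FROM authors p LEFT JOIN novels c ON c.author_id = p.id AND c.sales > 46808

Result:
name    | sales
--------+------
Asimov  | NULL 
Orwell  | 55112
Atwood  | 75768
Tolkien | NULL 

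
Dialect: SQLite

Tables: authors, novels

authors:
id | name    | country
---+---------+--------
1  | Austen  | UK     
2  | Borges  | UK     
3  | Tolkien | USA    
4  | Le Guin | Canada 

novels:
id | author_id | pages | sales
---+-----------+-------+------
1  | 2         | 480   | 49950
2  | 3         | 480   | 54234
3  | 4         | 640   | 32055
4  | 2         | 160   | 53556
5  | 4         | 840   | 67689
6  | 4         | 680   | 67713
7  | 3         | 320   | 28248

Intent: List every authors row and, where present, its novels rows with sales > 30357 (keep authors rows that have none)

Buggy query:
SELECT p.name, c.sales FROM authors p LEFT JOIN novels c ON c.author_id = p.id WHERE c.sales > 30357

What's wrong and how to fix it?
Bug: A WHERE condition on the right-hand table after LEFT JOIN drops unmatched parents

Fix: Put 'c.sales > 30357' in the JOIN's ON clause instead of WHERE

Corrected query:
SELECT p.name, c.sales FROM authors p LEFT JOIN novels c ON c.author_id = p.id AND c.sales > 30357

Result:
name    | sales
--------+------
Austen  | NULL 
Borges  | 49950
Borges  | 53556
Tolkien | 54234
Le Guin | 32055
Le Guin | 67689
Le Guin | 67713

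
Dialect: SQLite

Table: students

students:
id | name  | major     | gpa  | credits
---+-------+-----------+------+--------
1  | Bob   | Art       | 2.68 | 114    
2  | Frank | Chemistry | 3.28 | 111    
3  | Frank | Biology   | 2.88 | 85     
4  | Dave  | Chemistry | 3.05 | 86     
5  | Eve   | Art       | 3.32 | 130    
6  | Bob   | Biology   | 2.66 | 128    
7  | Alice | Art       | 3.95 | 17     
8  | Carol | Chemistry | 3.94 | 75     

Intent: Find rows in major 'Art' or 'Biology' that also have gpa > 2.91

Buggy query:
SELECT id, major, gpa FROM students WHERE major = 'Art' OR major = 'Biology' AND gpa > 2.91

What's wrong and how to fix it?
Bug: AND binds tighter than OR, so this parses as major = 'Art' OR (major = 'Biology' AND gpa > 2.91)

Fix: Group the OR with parentheses (or use IN), then AND the threshold

Corrected query:
SELECT id, major, gpa FROM students WHERE (major = 'Art' OR major = 'Biology') AND gpa > 2.91

Result:
id | major | gpa 
---+-------+-----
5  | Art   | 3.32
7  | Art   | 3.95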